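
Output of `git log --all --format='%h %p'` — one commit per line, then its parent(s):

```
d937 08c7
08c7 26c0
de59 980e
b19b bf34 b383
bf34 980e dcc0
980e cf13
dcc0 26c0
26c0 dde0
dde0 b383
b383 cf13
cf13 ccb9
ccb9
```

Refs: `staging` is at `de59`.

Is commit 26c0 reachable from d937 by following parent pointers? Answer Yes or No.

Ancestors of d937 (commits reachable by following parents): {08c7, 26c0, b383, ccb9, cf13, d937, dde0}.
26c0 is in that set, so it is an ancestor of d937.

Yes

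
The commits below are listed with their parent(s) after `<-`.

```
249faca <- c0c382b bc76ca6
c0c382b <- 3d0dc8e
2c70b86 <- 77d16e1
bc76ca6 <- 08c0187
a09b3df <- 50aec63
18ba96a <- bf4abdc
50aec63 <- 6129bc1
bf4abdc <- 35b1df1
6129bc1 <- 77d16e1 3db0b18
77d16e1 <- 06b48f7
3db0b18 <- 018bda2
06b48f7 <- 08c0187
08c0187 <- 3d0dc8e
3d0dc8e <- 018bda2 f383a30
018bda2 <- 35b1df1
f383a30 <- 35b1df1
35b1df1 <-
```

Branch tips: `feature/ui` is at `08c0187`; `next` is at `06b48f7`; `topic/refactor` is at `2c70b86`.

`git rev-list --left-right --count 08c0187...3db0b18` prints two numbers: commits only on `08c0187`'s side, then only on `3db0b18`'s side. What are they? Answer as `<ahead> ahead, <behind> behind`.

Reachable from 08c0187: {018bda2, 08c0187, 35b1df1, 3d0dc8e, f383a30}.
Reachable from 3db0b18: {018bda2, 35b1df1, 3db0b18}.
Only in 08c0187's history (ahead): {08c0187, 3d0dc8e, f383a30} — 3.
Only in 3db0b18's history (behind): {3db0b18} — 1.

3 ahead, 1 behind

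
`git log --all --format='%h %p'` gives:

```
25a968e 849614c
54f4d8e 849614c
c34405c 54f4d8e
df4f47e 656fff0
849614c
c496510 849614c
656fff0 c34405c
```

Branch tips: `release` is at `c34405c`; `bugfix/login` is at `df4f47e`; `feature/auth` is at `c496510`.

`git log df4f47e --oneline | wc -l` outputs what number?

5

Walking parent pointers from df4f47e: reachable set = {54f4d8e, 656fff0, 849614c, c34405c, df4f47e}.
That is 5 commits.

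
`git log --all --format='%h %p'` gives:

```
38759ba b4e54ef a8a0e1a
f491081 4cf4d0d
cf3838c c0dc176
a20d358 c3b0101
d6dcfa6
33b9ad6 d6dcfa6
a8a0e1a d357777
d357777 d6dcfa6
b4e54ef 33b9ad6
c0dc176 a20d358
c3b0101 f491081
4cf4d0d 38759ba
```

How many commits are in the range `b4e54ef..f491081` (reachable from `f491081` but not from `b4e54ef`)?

5

Reachable from f491081: {33b9ad6, 38759ba, 4cf4d0d, a8a0e1a, b4e54ef, d357777, d6dcfa6, f491081}.
Reachable from b4e54ef: {33b9ad6, b4e54ef, d6dcfa6}.
In f491081's history but not b4e54ef's: {38759ba, 4cf4d0d, a8a0e1a, d357777, f491081} — 5 commits.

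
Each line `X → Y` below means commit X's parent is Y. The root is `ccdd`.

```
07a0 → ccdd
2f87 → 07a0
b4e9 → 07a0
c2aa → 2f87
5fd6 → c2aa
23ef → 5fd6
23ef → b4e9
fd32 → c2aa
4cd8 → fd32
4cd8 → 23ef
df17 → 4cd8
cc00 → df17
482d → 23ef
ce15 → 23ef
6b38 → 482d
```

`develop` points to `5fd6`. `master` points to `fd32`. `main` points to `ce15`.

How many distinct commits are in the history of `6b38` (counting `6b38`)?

9

Walking parent pointers from 6b38: reachable set = {07a0, 23ef, 2f87, 482d, 5fd6, 6b38, b4e9, c2aa, ccdd}.
That is 9 commits.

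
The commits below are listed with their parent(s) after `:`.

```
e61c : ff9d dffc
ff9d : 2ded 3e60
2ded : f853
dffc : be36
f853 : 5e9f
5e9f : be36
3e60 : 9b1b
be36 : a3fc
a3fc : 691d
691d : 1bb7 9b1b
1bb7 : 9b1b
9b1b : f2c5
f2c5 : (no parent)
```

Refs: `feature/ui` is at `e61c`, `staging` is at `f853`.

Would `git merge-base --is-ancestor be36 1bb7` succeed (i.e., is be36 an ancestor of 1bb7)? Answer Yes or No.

Ancestors of 1bb7: {1bb7, 9b1b, f2c5}.
be36 is not in that set, so it is not an ancestor of 1bb7.

No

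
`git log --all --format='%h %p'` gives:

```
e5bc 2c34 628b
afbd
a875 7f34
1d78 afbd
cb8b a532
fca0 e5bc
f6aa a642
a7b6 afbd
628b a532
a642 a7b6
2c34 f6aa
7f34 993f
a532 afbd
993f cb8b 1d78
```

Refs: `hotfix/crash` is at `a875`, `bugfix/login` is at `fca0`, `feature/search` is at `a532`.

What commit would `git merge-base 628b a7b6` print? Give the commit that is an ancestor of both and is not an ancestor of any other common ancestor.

afbd

Ancestors of 628b: {628b, a532, afbd}.
Ancestors of a7b6: {a7b6, afbd}.
Common ancestors: {afbd}.
The only common ancestor is afbd, so it is the merge base.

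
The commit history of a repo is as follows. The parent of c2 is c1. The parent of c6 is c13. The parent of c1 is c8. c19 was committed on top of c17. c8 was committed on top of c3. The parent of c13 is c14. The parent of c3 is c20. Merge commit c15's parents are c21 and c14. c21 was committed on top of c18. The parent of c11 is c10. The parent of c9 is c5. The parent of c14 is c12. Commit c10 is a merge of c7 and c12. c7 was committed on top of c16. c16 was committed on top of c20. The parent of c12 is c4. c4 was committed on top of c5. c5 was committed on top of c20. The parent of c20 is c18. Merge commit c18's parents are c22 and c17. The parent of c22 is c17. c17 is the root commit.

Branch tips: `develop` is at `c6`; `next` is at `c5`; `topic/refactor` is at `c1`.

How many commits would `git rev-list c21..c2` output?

5

Reachable from c2: {c1, c17, c18, c2, c20, c22, c3, c8}.
Reachable from c21: {c17, c18, c21, c22}.
In c2's history but not c21's: {c1, c2, c20, c3, c8} — 5 commits.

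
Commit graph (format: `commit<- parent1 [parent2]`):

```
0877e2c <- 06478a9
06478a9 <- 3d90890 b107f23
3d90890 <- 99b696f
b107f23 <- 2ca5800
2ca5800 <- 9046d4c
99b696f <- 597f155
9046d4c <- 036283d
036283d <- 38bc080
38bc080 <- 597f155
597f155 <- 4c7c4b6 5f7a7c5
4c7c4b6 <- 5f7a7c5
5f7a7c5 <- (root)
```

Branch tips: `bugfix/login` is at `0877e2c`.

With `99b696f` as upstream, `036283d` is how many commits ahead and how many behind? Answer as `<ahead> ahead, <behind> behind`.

2 ahead, 1 behind

Reachable from 036283d: {036283d, 38bc080, 4c7c4b6, 597f155, 5f7a7c5}.
Reachable from 99b696f: {4c7c4b6, 597f155, 5f7a7c5, 99b696f}.
Only in 036283d's history (ahead): {036283d, 38bc080} — 2.
Only in 99b696f's history (behind): {99b696f} — 1.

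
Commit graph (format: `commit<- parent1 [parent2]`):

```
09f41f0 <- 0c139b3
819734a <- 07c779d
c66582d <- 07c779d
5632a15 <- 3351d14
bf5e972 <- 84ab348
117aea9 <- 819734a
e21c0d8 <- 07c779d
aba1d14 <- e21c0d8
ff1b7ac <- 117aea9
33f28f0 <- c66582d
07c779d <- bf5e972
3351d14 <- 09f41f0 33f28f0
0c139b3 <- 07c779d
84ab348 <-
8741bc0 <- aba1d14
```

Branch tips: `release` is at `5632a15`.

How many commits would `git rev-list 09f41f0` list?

5

Walking parent pointers from 09f41f0: reachable set = {07c779d, 09f41f0, 0c139b3, 84ab348, bf5e972}.
That is 5 commits.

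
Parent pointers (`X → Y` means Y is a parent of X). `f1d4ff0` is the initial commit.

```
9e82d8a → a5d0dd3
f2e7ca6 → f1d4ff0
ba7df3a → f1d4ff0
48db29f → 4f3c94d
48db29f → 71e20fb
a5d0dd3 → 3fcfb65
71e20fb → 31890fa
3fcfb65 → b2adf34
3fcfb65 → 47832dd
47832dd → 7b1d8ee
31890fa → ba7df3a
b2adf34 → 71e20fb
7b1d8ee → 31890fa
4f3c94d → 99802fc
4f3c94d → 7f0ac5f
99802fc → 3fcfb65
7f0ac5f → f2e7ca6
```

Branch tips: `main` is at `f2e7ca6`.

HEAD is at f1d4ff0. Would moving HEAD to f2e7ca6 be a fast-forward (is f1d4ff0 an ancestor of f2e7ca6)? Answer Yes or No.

Yes

A fast-forward from f1d4ff0 to f2e7ca6 is possible iff f1d4ff0 is an ancestor of f2e7ca6.
Ancestors of f2e7ca6: {f1d4ff0, f2e7ca6}.
f1d4ff0 is among them, so fast-forward is possible.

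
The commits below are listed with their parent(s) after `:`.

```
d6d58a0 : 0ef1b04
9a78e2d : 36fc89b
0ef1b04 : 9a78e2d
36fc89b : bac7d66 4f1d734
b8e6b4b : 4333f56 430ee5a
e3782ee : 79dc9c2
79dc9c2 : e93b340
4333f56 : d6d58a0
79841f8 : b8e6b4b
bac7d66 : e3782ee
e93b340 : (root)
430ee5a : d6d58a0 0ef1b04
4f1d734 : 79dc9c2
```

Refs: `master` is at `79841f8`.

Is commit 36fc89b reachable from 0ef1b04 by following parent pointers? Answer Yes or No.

Ancestors of 0ef1b04 (commits reachable by following parents): {0ef1b04, 36fc89b, 4f1d734, 79dc9c2, 9a78e2d, bac7d66, e3782ee, e93b340}.
36fc89b is in that set, so it is an ancestor of 0ef1b04.

Yes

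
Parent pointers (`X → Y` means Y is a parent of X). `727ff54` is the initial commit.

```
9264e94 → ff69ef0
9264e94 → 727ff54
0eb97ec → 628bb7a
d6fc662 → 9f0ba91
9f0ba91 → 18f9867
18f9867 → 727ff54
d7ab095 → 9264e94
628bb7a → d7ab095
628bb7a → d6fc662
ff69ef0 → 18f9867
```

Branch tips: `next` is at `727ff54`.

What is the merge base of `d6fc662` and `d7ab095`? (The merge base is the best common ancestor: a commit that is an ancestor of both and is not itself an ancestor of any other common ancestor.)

Ancestors of d6fc662: {18f9867, 727ff54, 9f0ba91, d6fc662}.
Ancestors of d7ab095: {18f9867, 727ff54, 9264e94, d7ab095, ff69ef0}.
Common ancestors: {18f9867, 727ff54}.
Among these, 18f9867 is not an ancestor of any other common ancestor — it is the merge base.

18f9867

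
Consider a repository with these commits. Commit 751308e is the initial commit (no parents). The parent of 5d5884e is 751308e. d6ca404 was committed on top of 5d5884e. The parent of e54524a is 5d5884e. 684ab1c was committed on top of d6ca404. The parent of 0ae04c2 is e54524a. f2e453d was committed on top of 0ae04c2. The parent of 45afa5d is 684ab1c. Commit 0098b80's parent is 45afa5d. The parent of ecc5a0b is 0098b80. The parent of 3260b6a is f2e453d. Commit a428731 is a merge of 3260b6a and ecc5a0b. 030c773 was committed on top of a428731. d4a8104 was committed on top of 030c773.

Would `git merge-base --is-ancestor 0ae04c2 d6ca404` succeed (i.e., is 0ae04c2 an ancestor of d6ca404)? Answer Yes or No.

No

Ancestors of d6ca404: {5d5884e, 751308e, d6ca404}.
0ae04c2 is not in that set, so it is not an ancestor of d6ca404.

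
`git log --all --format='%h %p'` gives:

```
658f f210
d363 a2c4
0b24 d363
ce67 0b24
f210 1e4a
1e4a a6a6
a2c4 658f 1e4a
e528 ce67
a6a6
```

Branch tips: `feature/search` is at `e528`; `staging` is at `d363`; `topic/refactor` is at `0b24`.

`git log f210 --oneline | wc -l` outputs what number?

3

Walking parent pointers from f210: reachable set = {1e4a, a6a6, f210}.
That is 3 commits.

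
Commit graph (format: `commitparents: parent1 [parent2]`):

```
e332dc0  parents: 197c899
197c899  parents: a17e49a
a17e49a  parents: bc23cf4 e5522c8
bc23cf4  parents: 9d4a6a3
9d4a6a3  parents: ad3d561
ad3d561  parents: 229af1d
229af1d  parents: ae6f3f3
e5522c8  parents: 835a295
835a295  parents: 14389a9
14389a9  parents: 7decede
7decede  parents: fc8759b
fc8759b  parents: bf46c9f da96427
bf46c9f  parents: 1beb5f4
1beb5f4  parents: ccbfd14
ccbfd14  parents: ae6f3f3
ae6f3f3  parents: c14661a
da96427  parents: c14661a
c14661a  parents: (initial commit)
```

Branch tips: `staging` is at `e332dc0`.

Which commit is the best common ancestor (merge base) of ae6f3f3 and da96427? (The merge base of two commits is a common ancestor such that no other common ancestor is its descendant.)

c14661a

Ancestors of ae6f3f3: {ae6f3f3, c14661a}.
Ancestors of da96427: {c14661a, da96427}.
Common ancestors: {c14661a}.
The only common ancestor is c14661a, so it is the merge base.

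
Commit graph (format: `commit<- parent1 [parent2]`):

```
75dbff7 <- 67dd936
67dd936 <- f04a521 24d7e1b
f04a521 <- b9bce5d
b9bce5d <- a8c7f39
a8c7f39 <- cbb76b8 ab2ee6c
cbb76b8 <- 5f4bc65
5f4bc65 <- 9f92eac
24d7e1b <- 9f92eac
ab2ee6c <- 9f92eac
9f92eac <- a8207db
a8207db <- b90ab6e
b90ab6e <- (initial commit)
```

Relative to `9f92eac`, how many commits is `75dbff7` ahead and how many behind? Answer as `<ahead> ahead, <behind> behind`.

Reachable from 75dbff7: {24d7e1b, 5f4bc65, 67dd936, 75dbff7, 9f92eac, a8207db, a8c7f39, ab2ee6c, b90ab6e, b9bce5d, cbb76b8, f04a521}.
Reachable from 9f92eac: {9f92eac, a8207db, b90ab6e}.
Only in 75dbff7's history (ahead): {24d7e1b, 5f4bc65, 67dd936, 75dbff7, a8c7f39, ab2ee6c, b9bce5d, cbb76b8, f04a521} — 9.
Only in 9f92eac's history (behind): {} — 0.

9 ahead, 0 behind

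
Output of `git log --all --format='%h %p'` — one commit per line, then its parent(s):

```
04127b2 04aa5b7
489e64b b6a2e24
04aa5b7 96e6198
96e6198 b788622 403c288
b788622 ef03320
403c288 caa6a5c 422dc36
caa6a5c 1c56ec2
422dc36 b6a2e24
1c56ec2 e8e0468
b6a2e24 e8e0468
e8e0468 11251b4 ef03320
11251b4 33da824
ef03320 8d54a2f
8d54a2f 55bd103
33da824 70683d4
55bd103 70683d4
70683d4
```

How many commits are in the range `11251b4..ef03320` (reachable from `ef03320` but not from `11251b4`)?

3

Reachable from ef03320: {55bd103, 70683d4, 8d54a2f, ef03320}.
Reachable from 11251b4: {11251b4, 33da824, 70683d4}.
In ef03320's history but not 11251b4's: {55bd103, 8d54a2f, ef03320} — 3 commits.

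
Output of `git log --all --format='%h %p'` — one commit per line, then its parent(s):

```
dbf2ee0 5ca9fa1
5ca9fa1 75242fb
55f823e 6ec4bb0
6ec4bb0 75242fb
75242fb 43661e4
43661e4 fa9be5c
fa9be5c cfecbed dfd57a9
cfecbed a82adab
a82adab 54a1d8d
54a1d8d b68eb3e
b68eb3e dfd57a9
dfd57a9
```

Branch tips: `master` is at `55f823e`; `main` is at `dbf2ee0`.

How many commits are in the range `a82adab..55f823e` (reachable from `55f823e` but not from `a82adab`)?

Reachable from 55f823e: {43661e4, 54a1d8d, 55f823e, 6ec4bb0, 75242fb, a82adab, b68eb3e, cfecbed, dfd57a9, fa9be5c}.
Reachable from a82adab: {54a1d8d, a82adab, b68eb3e, dfd57a9}.
In 55f823e's history but not a82adab's: {43661e4, 55f823e, 6ec4bb0, 75242fb, cfecbed, fa9be5c} — 6 commits.

6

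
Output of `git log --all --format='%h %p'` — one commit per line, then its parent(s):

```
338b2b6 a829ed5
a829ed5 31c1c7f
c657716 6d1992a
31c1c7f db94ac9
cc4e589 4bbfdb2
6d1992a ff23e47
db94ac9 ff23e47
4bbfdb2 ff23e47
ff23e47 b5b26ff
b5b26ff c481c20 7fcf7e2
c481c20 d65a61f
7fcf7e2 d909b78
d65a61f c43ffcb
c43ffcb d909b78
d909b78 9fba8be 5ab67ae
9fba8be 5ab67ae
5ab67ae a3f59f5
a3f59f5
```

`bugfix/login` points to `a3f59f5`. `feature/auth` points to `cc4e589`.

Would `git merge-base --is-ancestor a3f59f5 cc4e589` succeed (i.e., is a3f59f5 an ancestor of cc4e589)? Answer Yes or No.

Ancestors of cc4e589 (commits reachable by following parents): {4bbfdb2, 5ab67ae, 7fcf7e2, 9fba8be, a3f59f5, b5b26ff, c43ffcb, c481c20, cc4e589, d65a61f, d909b78, ff23e47}.
a3f59f5 is in that set, so it is an ancestor of cc4e589.

Yes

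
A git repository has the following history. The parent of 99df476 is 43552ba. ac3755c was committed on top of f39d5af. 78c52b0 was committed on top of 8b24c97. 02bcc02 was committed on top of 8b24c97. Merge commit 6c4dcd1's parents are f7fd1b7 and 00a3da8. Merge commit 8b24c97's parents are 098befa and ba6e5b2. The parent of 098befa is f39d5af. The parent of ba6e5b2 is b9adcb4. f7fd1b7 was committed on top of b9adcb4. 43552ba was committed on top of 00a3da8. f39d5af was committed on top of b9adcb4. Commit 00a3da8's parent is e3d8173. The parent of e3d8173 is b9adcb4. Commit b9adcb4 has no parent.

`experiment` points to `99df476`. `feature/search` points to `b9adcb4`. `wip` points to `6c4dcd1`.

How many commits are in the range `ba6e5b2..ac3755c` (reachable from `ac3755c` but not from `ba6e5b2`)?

Reachable from ac3755c: {ac3755c, b9adcb4, f39d5af}.
Reachable from ba6e5b2: {b9adcb4, ba6e5b2}.
In ac3755c's history but not ba6e5b2's: {ac3755c, f39d5af} — 2 commits.

2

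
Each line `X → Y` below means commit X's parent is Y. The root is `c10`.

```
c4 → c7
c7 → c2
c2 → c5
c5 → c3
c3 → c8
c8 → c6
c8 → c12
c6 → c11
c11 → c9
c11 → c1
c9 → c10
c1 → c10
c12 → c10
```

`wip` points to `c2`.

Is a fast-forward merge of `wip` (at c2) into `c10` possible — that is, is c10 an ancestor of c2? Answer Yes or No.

A fast-forward from c10 to c2 is possible iff c10 is an ancestor of c2.
Ancestors of c2: {c1, c10, c11, c12, c2, c3, c5, c6, c8, c9}.
c10 is among them, so fast-forward is possible.

Yes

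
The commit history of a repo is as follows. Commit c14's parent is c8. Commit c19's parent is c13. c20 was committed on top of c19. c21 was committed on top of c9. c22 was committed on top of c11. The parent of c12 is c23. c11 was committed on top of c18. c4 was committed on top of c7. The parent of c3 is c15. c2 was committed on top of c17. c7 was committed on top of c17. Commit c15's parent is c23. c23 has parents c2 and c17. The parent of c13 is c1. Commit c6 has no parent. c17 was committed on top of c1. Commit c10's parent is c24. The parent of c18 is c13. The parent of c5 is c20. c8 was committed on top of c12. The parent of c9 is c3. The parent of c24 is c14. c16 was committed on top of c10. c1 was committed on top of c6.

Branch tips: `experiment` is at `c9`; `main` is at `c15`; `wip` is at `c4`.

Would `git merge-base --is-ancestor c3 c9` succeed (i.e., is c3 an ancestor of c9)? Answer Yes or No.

Ancestors of c9 (commits reachable by following parents): {c1, c15, c17, c2, c23, c3, c6, c9}.
c3 is in that set, so it is an ancestor of c9.

Yes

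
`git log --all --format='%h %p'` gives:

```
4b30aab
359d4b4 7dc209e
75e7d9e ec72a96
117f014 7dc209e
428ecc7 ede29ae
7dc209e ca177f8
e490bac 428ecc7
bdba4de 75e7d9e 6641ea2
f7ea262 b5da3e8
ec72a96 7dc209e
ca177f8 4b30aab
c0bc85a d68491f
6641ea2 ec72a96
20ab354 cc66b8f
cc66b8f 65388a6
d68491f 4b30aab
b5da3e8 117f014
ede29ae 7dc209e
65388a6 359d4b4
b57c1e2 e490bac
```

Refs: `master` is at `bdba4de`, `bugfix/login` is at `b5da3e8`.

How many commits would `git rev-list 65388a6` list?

Walking parent pointers from 65388a6: reachable set = {359d4b4, 4b30aab, 65388a6, 7dc209e, ca177f8}.
That is 5 commits.

5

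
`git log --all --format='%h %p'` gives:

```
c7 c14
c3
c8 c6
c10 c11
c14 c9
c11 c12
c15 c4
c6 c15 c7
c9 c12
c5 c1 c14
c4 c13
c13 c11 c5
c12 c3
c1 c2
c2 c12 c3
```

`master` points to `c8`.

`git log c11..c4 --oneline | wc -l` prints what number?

Reachable from c4: {c1, c11, c12, c13, c14, c2, c3, c4, c5, c9}.
Reachable from c11: {c11, c12, c3}.
In c4's history but not c11's: {c1, c13, c14, c2, c4, c5, c9} — 7 commits.

7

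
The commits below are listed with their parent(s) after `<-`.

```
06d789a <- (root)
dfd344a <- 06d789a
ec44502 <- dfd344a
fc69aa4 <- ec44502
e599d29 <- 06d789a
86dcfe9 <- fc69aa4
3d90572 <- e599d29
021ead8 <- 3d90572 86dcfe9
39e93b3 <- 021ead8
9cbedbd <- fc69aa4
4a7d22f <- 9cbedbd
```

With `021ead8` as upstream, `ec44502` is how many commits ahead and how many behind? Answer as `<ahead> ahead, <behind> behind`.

0 ahead, 5 behind

Reachable from ec44502: {06d789a, dfd344a, ec44502}.
Reachable from 021ead8: {021ead8, 06d789a, 3d90572, 86dcfe9, dfd344a, e599d29, ec44502, fc69aa4}.
Only in ec44502's history (ahead): {} — 0.
Only in 021ead8's history (behind): {021ead8, 3d90572, 86dcfe9, e599d29, fc69aa4} — 5.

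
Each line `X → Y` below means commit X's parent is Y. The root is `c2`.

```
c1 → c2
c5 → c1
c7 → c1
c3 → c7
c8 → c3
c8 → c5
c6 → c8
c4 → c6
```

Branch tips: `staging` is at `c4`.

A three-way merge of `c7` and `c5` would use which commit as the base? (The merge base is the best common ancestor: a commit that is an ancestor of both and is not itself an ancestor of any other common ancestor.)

Ancestors of c7: {c1, c2, c7}.
Ancestors of c5: {c1, c2, c5}.
Common ancestors: {c1, c2}.
Among these, c1 is not an ancestor of any other common ancestor — it is the merge base.

c1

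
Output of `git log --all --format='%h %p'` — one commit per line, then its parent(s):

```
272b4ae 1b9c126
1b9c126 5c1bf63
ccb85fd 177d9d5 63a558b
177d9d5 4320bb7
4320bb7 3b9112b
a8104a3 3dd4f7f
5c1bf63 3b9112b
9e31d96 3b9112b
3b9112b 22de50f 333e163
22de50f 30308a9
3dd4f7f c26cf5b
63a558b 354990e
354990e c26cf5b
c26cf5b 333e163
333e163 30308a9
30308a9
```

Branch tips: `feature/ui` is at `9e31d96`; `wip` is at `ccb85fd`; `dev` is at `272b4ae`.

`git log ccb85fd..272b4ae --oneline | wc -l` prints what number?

3

Reachable from 272b4ae: {1b9c126, 22de50f, 272b4ae, 30308a9, 333e163, 3b9112b, 5c1bf63}.
Reachable from ccb85fd: {177d9d5, 22de50f, 30308a9, 333e163, 354990e, 3b9112b, 4320bb7, 63a558b, c26cf5b, ccb85fd}.
In 272b4ae's history but not ccb85fd's: {1b9c126, 272b4ae, 5c1bf63} — 3 commits.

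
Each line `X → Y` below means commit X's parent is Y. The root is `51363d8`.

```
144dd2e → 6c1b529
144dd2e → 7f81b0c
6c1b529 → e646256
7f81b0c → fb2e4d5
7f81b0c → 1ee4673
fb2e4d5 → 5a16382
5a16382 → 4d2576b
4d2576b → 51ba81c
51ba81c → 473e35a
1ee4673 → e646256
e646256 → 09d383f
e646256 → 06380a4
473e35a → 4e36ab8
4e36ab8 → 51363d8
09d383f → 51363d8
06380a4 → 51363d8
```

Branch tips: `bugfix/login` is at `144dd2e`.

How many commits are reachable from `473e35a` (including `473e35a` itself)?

3

Walking parent pointers from 473e35a: reachable set = {473e35a, 4e36ab8, 51363d8}.
That is 3 commits.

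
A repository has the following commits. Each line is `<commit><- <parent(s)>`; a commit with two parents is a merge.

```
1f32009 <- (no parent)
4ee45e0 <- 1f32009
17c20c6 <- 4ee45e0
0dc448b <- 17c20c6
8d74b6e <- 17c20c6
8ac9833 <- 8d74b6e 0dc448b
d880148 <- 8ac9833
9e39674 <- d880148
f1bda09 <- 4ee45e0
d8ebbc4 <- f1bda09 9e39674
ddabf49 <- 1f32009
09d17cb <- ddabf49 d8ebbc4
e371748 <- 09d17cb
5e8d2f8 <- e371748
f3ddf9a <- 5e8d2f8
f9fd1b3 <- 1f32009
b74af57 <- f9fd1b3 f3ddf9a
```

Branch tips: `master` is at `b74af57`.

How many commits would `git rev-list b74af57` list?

17

Walking parent pointers from b74af57: reachable set = {09d17cb, 0dc448b, 17c20c6, 1f32009, 4ee45e0, 5e8d2f8, 8ac9833, 8d74b6e, 9e39674, b74af57, d880148, d8ebbc4, ddabf49, e371748, f1bda09, f3ddf9a, f9fd1b3}.
That is 17 commits.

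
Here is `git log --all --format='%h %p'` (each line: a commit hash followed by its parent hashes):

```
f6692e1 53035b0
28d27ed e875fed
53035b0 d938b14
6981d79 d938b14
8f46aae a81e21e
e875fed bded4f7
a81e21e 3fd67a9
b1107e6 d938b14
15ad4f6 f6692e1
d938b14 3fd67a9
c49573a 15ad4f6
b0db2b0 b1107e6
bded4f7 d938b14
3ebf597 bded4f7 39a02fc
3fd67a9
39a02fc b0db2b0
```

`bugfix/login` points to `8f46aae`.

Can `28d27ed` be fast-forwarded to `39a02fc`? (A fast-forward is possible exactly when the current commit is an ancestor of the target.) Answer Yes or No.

No

A fast-forward from 28d27ed to 39a02fc is possible iff 28d27ed is an ancestor of 39a02fc.
Ancestors of 39a02fc: {39a02fc, 3fd67a9, b0db2b0, b1107e6, d938b14}.
28d27ed is not among them, so fast-forward is not possible.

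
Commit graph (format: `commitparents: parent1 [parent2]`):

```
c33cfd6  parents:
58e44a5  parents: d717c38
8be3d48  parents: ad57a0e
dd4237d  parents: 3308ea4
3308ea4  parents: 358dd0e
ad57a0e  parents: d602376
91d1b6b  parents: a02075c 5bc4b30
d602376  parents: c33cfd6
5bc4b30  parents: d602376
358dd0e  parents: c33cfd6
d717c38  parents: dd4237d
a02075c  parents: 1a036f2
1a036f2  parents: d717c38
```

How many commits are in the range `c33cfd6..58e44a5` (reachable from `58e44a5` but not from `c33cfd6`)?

Reachable from 58e44a5: {3308ea4, 358dd0e, 58e44a5, c33cfd6, d717c38, dd4237d}.
Reachable from c33cfd6: {c33cfd6}.
In 58e44a5's history but not c33cfd6's: {3308ea4, 358dd0e, 58e44a5, d717c38, dd4237d} — 5 commits.

5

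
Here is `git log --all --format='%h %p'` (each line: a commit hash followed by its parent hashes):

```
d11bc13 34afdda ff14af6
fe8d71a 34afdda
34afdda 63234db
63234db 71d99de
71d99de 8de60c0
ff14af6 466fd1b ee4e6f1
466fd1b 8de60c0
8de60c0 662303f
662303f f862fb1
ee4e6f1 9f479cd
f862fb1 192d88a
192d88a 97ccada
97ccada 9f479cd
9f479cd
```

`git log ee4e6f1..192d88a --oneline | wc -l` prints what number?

Reachable from 192d88a: {192d88a, 97ccada, 9f479cd}.
Reachable from ee4e6f1: {9f479cd, ee4e6f1}.
In 192d88a's history but not ee4e6f1's: {192d88a, 97ccada} — 2 commits.

2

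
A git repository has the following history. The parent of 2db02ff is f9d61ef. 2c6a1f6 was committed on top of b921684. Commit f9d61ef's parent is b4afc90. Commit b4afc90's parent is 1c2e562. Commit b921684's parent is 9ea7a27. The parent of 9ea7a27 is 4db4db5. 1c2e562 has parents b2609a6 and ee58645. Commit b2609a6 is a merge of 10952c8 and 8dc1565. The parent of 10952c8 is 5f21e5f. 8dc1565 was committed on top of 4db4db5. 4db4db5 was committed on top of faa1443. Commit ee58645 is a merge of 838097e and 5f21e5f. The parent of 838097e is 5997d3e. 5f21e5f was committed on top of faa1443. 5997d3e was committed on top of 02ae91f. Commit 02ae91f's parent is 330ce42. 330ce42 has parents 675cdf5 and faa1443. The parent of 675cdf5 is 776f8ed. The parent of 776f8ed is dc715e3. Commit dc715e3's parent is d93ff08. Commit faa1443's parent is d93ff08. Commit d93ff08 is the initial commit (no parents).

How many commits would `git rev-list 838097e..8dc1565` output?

2

Reachable from 8dc1565: {4db4db5, 8dc1565, d93ff08, faa1443}.
Reachable from 838097e: {02ae91f, 330ce42, 5997d3e, 675cdf5, 776f8ed, 838097e, d93ff08, dc715e3, faa1443}.
In 8dc1565's history but not 838097e's: {4db4db5, 8dc1565} — 2 commits.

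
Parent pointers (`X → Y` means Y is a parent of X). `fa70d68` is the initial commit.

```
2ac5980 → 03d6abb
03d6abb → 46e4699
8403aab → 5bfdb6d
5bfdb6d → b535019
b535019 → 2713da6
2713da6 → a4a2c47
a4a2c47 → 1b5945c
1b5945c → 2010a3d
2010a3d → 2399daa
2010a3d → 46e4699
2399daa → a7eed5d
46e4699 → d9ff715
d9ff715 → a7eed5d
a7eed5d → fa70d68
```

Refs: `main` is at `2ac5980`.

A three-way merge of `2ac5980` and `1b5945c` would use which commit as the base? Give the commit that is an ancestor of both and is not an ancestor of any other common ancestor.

Ancestors of 2ac5980: {03d6abb, 2ac5980, 46e4699, a7eed5d, d9ff715, fa70d68}.
Ancestors of 1b5945c: {1b5945c, 2010a3d, 2399daa, 46e4699, a7eed5d, d9ff715, fa70d68}.
Common ancestors: {46e4699, a7eed5d, d9ff715, fa70d68}.
Among these, 46e4699 is not an ancestor of any other common ancestor — it is the merge base.

46e4699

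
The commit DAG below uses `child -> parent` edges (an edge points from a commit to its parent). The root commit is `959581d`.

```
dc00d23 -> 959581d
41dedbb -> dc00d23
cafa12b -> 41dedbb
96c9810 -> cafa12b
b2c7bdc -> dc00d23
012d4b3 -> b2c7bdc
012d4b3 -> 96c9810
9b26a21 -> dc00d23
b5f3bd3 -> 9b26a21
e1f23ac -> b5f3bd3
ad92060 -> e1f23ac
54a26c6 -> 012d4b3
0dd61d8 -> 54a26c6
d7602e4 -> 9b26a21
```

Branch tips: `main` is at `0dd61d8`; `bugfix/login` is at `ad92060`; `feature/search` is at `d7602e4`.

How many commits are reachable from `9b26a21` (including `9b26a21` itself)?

3

Walking parent pointers from 9b26a21: reachable set = {959581d, 9b26a21, dc00d23}.
That is 3 commits.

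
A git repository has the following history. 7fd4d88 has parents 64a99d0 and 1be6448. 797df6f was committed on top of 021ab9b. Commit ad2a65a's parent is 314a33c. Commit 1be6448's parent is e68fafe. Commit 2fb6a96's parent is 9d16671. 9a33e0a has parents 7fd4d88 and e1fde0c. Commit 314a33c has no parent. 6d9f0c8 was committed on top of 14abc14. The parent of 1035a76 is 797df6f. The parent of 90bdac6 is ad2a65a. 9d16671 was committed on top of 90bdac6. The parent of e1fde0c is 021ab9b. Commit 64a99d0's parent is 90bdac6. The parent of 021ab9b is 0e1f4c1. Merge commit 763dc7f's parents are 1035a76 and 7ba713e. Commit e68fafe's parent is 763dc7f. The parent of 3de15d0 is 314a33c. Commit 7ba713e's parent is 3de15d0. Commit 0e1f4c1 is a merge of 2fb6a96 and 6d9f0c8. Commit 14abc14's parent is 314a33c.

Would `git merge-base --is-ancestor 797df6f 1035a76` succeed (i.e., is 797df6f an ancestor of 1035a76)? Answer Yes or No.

Yes

Ancestors of 1035a76 (commits reachable by following parents): {021ab9b, 0e1f4c1, 1035a76, 14abc14, 2fb6a96, 314a33c, 6d9f0c8, 797df6f, 90bdac6, 9d16671, ad2a65a}.
797df6f is in that set, so it is an ancestor of 1035a76.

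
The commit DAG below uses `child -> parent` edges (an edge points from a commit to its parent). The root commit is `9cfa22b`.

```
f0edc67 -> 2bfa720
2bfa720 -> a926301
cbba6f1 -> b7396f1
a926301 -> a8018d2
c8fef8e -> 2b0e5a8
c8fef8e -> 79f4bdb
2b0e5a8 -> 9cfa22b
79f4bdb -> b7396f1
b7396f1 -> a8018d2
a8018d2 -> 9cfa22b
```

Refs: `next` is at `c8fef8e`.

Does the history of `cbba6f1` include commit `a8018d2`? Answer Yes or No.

Ancestors of cbba6f1 (commits reachable by following parents): {9cfa22b, a8018d2, b7396f1, cbba6f1}.
a8018d2 is in that set, so it is an ancestor of cbba6f1.

Yes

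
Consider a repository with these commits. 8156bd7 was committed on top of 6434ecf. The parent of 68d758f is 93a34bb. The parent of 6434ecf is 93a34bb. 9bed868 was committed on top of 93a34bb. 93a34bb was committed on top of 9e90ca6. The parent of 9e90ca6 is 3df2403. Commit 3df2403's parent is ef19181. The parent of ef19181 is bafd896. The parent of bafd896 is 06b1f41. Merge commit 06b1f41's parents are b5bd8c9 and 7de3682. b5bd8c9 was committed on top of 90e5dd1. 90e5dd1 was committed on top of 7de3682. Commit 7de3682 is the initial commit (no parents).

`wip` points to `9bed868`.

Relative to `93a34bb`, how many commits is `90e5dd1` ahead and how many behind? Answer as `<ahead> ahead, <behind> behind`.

Reachable from 90e5dd1: {7de3682, 90e5dd1}.
Reachable from 93a34bb: {06b1f41, 3df2403, 7de3682, 90e5dd1, 93a34bb, 9e90ca6, b5bd8c9, bafd896, ef19181}.
Only in 90e5dd1's history (ahead): {} — 0.
Only in 93a34bb's history (behind): {06b1f41, 3df2403, 93a34bb, 9e90ca6, b5bd8c9, bafd896, ef19181} — 7.

0 ahead, 7 behind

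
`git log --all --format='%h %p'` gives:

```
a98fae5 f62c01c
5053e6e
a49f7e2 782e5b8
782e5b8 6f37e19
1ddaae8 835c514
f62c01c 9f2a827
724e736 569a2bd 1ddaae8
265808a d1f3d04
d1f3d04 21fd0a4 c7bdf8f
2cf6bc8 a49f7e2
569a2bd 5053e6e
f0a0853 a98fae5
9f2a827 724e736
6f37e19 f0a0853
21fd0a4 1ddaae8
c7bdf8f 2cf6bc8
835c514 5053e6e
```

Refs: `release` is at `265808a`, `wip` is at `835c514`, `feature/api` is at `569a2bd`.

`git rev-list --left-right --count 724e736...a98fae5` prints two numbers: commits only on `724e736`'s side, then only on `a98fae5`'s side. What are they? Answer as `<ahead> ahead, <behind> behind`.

0 ahead, 3 behind

Reachable from 724e736: {1ddaae8, 5053e6e, 569a2bd, 724e736, 835c514}.
Reachable from a98fae5: {1ddaae8, 5053e6e, 569a2bd, 724e736, 835c514, 9f2a827, a98fae5, f62c01c}.
Only in 724e736's history (ahead): {} — 0.
Only in a98fae5's history (behind): {9f2a827, a98fae5, f62c01c} — 3.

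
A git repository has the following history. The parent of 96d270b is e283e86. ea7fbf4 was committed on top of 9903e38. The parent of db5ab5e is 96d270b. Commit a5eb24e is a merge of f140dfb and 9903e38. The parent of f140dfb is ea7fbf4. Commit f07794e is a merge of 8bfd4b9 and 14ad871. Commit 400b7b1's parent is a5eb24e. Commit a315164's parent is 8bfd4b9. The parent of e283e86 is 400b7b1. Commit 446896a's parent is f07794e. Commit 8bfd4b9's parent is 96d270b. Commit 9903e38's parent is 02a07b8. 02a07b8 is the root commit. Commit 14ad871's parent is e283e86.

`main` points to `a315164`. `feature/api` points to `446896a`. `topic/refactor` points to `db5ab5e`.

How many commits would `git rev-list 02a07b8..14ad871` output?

Reachable from 14ad871: {02a07b8, 14ad871, 400b7b1, 9903e38, a5eb24e, e283e86, ea7fbf4, f140dfb}.
Reachable from 02a07b8: {02a07b8}.
In 14ad871's history but not 02a07b8's: {14ad871, 400b7b1, 9903e38, a5eb24e, e283e86, ea7fbf4, f140dfb} — 7 commits.

7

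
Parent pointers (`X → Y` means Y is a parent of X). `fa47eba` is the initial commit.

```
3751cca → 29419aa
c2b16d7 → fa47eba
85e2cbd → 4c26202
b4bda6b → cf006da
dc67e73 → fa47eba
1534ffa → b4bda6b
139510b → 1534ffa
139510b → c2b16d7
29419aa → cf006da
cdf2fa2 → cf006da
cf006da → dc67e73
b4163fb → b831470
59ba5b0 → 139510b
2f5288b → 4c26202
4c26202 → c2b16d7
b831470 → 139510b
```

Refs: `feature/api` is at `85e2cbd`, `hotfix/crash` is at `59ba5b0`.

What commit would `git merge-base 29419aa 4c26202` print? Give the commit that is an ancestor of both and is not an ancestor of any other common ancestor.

Ancestors of 29419aa: {29419aa, cf006da, dc67e73, fa47eba}.
Ancestors of 4c26202: {4c26202, c2b16d7, fa47eba}.
Common ancestors: {fa47eba}.
The only common ancestor is fa47eba, so it is the merge base.

fa47eba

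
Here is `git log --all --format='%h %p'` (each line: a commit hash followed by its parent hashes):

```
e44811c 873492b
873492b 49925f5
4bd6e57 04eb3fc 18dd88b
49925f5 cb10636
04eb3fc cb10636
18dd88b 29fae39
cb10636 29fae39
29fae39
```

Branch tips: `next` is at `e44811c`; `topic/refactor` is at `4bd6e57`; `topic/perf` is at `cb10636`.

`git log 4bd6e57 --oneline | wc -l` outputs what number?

Walking parent pointers from 4bd6e57: reachable set = {04eb3fc, 18dd88b, 29fae39, 4bd6e57, cb10636}.
That is 5 commits.

5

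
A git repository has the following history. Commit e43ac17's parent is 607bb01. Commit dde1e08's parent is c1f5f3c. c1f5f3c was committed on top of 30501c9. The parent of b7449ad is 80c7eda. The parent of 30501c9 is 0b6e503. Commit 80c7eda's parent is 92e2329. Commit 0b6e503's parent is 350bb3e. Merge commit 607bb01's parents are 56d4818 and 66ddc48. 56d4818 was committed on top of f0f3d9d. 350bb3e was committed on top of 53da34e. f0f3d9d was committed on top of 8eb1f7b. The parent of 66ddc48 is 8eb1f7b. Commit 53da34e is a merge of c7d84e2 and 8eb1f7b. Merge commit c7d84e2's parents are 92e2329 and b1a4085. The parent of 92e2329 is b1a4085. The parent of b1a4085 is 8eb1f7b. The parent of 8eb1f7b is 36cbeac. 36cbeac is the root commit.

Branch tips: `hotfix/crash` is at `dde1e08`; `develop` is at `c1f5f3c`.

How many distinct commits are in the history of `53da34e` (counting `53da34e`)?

6

Walking parent pointers from 53da34e: reachable set = {36cbeac, 53da34e, 8eb1f7b, 92e2329, b1a4085, c7d84e2}.
That is 6 commits.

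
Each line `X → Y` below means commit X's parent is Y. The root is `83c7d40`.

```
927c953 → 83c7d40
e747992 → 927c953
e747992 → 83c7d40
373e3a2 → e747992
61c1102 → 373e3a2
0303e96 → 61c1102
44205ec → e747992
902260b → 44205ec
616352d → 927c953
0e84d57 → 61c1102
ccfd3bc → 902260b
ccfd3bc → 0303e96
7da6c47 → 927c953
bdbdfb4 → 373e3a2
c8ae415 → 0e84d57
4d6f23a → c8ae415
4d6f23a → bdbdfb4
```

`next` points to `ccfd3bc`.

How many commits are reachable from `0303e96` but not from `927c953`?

4

Reachable from 0303e96: {0303e96, 373e3a2, 61c1102, 83c7d40, 927c953, e747992}.
Reachable from 927c953: {83c7d40, 927c953}.
In 0303e96's history but not 927c953's: {0303e96, 373e3a2, 61c1102, e747992} — 4 commits.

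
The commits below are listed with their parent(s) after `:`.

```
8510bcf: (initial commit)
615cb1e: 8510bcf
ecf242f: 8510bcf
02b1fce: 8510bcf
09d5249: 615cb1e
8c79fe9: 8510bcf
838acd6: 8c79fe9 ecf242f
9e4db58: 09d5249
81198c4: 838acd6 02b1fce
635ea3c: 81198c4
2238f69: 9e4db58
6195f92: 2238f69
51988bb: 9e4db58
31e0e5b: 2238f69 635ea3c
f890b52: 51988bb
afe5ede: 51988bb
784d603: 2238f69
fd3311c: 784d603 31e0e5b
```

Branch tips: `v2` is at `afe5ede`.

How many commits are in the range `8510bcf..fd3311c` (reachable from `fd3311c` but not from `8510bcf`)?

Reachable from fd3311c: {02b1fce, 09d5249, 2238f69, 31e0e5b, 615cb1e, 635ea3c, 784d603, 81198c4, 838acd6, 8510bcf, 8c79fe9, 9e4db58, ecf242f, fd3311c}.
Reachable from 8510bcf: {8510bcf}.
In fd3311c's history but not 8510bcf's: {02b1fce, 09d5249, 2238f69, 31e0e5b, 615cb1e, 635ea3c, 784d603, 81198c4, 838acd6, 8c79fe9, 9e4db58, ecf242f, fd3311c} — 13 commits.

13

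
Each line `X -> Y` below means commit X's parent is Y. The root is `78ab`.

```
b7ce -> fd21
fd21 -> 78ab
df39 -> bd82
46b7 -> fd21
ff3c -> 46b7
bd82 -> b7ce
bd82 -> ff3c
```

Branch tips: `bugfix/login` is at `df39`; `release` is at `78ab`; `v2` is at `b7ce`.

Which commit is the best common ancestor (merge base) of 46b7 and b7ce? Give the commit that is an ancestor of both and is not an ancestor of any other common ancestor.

Ancestors of 46b7: {46b7, 78ab, fd21}.
Ancestors of b7ce: {78ab, b7ce, fd21}.
Common ancestors: {78ab, fd21}.
Among these, fd21 is not an ancestor of any other common ancestor — it is the merge base.

fd21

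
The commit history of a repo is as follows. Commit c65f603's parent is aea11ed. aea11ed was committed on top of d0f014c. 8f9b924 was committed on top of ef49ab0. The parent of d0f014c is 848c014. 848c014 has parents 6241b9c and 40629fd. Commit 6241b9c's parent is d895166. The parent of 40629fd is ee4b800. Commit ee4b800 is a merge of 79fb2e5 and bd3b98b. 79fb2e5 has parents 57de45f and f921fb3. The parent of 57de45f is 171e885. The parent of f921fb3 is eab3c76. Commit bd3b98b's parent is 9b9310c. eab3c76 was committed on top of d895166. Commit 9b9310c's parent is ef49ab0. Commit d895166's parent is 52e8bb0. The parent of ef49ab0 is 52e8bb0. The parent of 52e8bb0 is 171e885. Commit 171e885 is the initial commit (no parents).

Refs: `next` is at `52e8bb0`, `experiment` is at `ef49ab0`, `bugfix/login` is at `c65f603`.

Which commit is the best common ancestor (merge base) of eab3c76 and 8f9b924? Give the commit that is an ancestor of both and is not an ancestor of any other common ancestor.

Ancestors of eab3c76: {171e885, 52e8bb0, d895166, eab3c76}.
Ancestors of 8f9b924: {171e885, 52e8bb0, 8f9b924, ef49ab0}.
Common ancestors: {171e885, 52e8bb0}.
Among these, 52e8bb0 is not an ancestor of any other common ancestor — it is the merge base.

52e8bb0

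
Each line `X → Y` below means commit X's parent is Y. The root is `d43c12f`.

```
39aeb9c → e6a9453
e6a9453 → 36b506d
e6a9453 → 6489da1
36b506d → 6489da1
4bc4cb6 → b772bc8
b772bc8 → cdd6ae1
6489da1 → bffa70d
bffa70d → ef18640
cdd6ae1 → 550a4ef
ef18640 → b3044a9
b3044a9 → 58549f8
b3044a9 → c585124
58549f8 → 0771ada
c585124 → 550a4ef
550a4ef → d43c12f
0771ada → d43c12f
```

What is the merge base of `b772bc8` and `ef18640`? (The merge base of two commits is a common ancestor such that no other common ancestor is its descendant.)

Ancestors of b772bc8: {550a4ef, b772bc8, cdd6ae1, d43c12f}.
Ancestors of ef18640: {0771ada, 550a4ef, 58549f8, b3044a9, c585124, d43c12f, ef18640}.
Common ancestors: {550a4ef, d43c12f}.
Among these, 550a4ef is not an ancestor of any other common ancestor — it is the merge base.

550a4ef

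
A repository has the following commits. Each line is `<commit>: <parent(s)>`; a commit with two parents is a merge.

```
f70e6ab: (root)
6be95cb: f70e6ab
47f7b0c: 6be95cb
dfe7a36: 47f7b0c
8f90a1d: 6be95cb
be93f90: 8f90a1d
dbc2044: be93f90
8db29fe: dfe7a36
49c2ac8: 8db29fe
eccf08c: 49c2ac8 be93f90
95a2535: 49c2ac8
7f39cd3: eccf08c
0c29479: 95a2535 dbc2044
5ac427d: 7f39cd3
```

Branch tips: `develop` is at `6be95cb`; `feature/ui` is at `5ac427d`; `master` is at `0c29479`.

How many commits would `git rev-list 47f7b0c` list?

Walking parent pointers from 47f7b0c: reachable set = {47f7b0c, 6be95cb, f70e6ab}.
That is 3 commits.

3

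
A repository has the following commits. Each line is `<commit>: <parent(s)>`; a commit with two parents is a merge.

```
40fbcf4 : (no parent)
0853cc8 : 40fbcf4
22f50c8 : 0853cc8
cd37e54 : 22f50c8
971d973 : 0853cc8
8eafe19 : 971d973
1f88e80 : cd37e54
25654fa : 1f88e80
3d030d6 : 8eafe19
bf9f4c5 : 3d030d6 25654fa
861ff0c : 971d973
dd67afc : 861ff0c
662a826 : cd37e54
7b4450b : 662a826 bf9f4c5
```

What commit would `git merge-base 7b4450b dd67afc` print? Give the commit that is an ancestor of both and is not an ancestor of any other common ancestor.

Ancestors of 7b4450b: {0853cc8, 1f88e80, 22f50c8, 25654fa, 3d030d6, 40fbcf4, 662a826, 7b4450b, 8eafe19, 971d973, bf9f4c5, cd37e54}.
Ancestors of dd67afc: {0853cc8, 40fbcf4, 861ff0c, 971d973, dd67afc}.
Common ancestors: {0853cc8, 40fbcf4, 971d973}.
Among these, 971d973 is not an ancestor of any other common ancestor — it is the merge base.

971d973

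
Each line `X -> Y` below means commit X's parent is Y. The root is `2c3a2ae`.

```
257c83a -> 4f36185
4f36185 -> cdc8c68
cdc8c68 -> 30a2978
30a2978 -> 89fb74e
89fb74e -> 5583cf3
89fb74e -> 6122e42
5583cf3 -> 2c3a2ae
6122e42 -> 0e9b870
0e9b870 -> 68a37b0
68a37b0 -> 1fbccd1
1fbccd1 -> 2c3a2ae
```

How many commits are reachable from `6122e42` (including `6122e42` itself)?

Walking parent pointers from 6122e42: reachable set = {0e9b870, 1fbccd1, 2c3a2ae, 6122e42, 68a37b0}.
That is 5 commits.

5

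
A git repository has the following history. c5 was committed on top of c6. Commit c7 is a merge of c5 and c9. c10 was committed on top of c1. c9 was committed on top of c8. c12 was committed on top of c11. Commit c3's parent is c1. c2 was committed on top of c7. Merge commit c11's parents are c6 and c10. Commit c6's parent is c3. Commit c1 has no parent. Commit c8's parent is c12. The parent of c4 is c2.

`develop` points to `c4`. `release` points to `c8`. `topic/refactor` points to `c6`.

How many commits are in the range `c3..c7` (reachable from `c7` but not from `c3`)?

Reachable from c7: {c1, c10, c11, c12, c3, c5, c6, c7, c8, c9}.
Reachable from c3: {c1, c3}.
In c7's history but not c3's: {c10, c11, c12, c5, c6, c7, c8, c9} — 8 commits.

8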